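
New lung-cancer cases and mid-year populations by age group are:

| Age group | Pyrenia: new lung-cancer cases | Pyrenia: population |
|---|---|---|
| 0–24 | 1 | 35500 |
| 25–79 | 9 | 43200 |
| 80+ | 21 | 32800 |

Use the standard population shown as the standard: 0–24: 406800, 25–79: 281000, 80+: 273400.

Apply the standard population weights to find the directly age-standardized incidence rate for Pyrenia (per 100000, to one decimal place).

25.5

Age-specific rates per 100000 for Pyrenia: 2.82, 20.83, 64.02.
Standard total = 961200; weights = 0.4232, 0.2923, 0.2844.
Standardized rate: 0.4232×2.82 + 0.2923×20.83 + 0.2844×64.02 = 25.4935 per 100000.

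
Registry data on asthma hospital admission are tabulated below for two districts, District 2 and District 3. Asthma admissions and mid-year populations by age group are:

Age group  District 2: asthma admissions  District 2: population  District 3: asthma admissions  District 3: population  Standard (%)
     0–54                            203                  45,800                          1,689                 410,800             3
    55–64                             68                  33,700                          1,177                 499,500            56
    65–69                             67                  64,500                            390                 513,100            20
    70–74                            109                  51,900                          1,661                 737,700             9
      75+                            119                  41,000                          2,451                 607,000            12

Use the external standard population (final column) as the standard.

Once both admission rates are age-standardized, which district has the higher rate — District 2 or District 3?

Age-specific rates per 10,000 for District 2: 44.32, 20.18, 10.39, 21.00, 29.02.
For District 3: 41.11, 23.56, 7.60, 22.52, 40.38.
Standard weights: 0.03, 0.56, 0.20, 0.09, 0.12.
District 2: 0.0300×44.32 + 0.5600×20.18 + 0.2000×10.39 + 0.0900×21.00 + 0.1200×29.02 = 20.0800 per 10,000.
District 3: 0.0300×41.11 + 0.5600×23.56 + 0.2000×7.60 + 0.0900×22.52 + 0.1200×40.38 = 22.8211 per 10,000.

District 3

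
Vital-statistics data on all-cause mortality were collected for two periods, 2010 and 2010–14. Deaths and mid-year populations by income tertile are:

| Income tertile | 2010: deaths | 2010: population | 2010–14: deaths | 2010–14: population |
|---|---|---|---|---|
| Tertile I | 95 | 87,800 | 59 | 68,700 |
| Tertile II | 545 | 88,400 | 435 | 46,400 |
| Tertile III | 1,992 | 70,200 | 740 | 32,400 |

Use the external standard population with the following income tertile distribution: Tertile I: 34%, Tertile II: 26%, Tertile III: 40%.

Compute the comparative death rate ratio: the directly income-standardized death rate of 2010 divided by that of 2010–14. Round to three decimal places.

Income-specific rates per 100,000 for 2010: 108.20, 616.52, 2837.61.
For 2010–14: 85.88, 937.50, 2283.95.
Standard weights: 0.34, 0.26, 0.40.
2010: 0.3400×108.20 + 0.2600×616.52 + 0.4000×2837.61 = 1332.1250 per 100,000.
2010–14: 0.3400×85.88 + 0.2600×937.50 + 0.4000×2283.95 = 1186.5297 per 100,000.
Ratio = 1332.1250 ÷ 1186.5297 = 1.12271.

1.123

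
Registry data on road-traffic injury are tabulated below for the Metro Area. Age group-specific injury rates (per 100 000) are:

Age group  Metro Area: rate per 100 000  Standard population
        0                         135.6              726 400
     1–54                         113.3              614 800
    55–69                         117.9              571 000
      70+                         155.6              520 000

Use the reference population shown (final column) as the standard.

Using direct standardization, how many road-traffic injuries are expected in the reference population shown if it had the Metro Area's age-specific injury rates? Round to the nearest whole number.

Expected road-traffic injuries = Σ (standard pop × age-specific rate ÷ 100 000)
= 726 400×135.6/100 000 + 614 800×113.3/100 000 + 571 000×117.9/100 000 + 520 000×155.6/100 000
= 985.00 + 696.57 + 673.21 + 809.12 = 3163.90.

3164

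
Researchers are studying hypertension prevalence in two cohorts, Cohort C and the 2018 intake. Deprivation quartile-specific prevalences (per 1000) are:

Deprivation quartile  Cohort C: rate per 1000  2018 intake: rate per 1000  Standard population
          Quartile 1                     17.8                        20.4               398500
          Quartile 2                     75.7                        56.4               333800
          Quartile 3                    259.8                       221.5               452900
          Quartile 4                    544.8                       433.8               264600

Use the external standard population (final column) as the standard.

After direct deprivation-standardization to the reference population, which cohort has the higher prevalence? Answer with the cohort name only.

Standard total = 1449800; weights = 0.2749, 0.2302, 0.3124, 0.1825.
Cohort C: 0.2749×17.8 + 0.2302×75.7 + 0.3124×259.8 + 0.1825×544.8 = 202.9104 per 1000.
The 2018 intake: 0.2749×20.4 + 0.2302×56.4 + 0.3124×221.5 + 0.1825×433.8 = 166.9586 per 1000.

Cohort C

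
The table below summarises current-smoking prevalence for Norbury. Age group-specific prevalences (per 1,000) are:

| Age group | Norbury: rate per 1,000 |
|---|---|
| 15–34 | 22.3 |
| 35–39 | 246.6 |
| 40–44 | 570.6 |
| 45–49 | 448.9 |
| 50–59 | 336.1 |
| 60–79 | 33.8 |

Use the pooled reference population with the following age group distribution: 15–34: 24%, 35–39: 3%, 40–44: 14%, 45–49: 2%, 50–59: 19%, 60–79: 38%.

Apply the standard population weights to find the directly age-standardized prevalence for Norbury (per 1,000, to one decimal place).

178.3

Standard weights: 0.24, 0.03, 0.14, 0.02, 0.19, 0.38.
Standardized rate: 0.2400×22.3 + 0.0300×246.6 + 0.1400×570.6 + 0.0200×448.9 + 0.1900×336.1 + 0.3800×33.8 = 178.3150 per 1,000.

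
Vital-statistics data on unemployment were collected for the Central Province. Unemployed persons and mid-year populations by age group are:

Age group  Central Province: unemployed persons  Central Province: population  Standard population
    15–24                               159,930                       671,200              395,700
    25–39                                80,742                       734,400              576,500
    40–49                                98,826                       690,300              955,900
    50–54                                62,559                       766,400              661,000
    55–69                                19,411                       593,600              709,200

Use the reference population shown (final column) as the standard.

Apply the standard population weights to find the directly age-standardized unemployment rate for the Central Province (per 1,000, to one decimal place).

Age-specific rates per 1,000 for the Central Province: 238.275, 109.943, 143.164, 81.627, 32.700.
Standard total = 3,298,300; weights = 0.1200, 0.1748, 0.2898, 0.2004, 0.2150.
Standardized rate: 0.1200×238.275 + 0.1748×109.943 + 0.2898×143.164 + 0.2004×81.627 + 0.2150×32.700 = 112.6836 per 1,000.

112.7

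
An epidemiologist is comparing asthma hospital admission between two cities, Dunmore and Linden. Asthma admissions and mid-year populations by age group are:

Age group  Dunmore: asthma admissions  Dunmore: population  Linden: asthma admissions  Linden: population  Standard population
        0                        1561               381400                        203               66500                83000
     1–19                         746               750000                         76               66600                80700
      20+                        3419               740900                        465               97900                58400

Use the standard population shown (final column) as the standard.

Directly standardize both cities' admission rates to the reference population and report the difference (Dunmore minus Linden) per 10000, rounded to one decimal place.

Age-specific rates per 10000 for Dunmore: 40.93, 9.95, 46.15.
For Linden: 30.53, 11.41, 47.50.
Standard total = 222100; weights = 0.3737, 0.3633, 0.2629.
Dunmore: 0.3737×40.93 + 0.3633×9.95 + 0.2629×46.15 = 31.0432 per 10000.
Linden: 0.3737×30.53 + 0.3633×11.41 + 0.2629×47.50 = 28.0434 per 10000.
Difference = 31.0432 − 28.0434 = 2.9998.

3.0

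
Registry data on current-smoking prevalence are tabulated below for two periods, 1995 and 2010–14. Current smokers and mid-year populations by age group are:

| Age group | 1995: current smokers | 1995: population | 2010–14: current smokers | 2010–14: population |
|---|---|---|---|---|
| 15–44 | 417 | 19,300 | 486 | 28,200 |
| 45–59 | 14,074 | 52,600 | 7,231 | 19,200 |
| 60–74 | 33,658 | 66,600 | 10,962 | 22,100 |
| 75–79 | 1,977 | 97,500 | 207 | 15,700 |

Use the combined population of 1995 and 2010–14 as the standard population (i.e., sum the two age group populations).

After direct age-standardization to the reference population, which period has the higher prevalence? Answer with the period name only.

Age-specific rates per 1,000 for 1995: 21.606, 267.567, 505.375, 20.277.
For 2010–14: 17.234, 376.615, 496.018, 13.185.
Combined standard total = 321,200; weights = 0.1479, 0.2235, 0.2762, 0.3524.
1995: 0.1479×21.606 + 0.2235×267.567 + 0.2762×505.375 + 0.3524×20.277 = 209.7127 per 1,000.
2010–14: 0.1479×17.234 + 0.2235×376.615 + 0.2762×496.018 + 0.3524×13.185 = 228.3588 per 1,000.

2010–14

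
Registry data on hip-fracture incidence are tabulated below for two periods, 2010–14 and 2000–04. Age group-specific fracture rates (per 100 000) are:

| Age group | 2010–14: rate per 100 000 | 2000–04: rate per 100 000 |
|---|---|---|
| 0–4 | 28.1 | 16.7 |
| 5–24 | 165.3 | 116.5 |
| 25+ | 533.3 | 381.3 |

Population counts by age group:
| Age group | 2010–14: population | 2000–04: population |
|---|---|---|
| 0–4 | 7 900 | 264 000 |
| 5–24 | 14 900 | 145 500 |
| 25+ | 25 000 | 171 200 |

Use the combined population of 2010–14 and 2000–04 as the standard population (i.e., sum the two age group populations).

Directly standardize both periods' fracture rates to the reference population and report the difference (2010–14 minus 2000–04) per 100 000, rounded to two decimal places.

64.84

Combined standard total = 628 500; weights = 0.4326, 0.2552, 0.3122.
2010–14: 0.4326×28.1 + 0.2552×165.3 + 0.3122×533.3 = 220.8241 per 100 000.
2000–04: 0.4326×16.7 + 0.2552×116.5 + 0.3122×381.3 = 155.9879 per 100 000.
Difference = 220.8241 − 155.9879 = 64.8362.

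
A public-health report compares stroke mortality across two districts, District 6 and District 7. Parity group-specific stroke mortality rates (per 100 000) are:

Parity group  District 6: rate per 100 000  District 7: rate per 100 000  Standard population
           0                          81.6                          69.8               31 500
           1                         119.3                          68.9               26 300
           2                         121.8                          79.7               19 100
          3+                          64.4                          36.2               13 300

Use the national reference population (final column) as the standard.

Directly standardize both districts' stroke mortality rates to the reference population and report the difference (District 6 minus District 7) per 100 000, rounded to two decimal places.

Standard total = 90 200; weights = 0.3492, 0.2916, 0.2118, 0.1475.
District 6: 0.3492×81.6 + 0.2916×119.3 + 0.2118×121.8 + 0.1475×64.4 = 98.5686 per 100 000.
District 7: 0.3492×69.8 + 0.2916×68.9 + 0.2118×79.7 + 0.1475×36.2 = 66.6796 per 100 000.
Difference = 98.5686 − 66.6796 = 31.8890.

31.89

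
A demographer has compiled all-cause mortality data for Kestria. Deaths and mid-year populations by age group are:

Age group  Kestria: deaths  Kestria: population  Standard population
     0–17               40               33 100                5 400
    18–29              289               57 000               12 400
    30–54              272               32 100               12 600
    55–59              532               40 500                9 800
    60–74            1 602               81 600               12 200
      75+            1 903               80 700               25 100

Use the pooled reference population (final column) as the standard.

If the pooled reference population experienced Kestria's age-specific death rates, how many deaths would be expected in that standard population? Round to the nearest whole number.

1136

Age-specific rates per 1 000 for Kestria: 1.208, 5.070, 8.474, 13.136, 19.632, 23.581.
Expected deaths = Σ (standard pop × age-specific rate ÷ 1 000)
= 5 400×1.208/1 000 + 12 400×5.070/1 000 + 12 600×8.474/1 000 + 9 800×13.136/1 000 + 12 200×19.632/1 000 + 25 100×23.581/1 000
= 6.53 + 62.87 + 106.77 + 128.73 + 239.51 + 591.89 = 1136.30.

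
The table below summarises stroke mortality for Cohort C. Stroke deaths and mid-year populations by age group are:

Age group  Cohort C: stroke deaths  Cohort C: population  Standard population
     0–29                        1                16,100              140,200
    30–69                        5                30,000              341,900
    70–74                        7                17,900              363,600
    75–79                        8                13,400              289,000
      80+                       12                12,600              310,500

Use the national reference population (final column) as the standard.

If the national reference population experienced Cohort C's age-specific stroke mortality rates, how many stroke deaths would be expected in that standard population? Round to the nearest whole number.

Age-specific rates per 100,000 for Cohort C: 6.21, 16.67, 39.11, 59.70, 95.24.
Expected stroke deaths = Σ (standard pop × age-specific rate ÷ 100,000)
= 140,200×6.21/100,000 + 341,900×16.67/100,000 + 363,600×39.11/100,000 + 289,000×59.70/100,000 + 310,500×95.24/100,000
= 8.71 + 56.98 + 142.19 + 172.54 + 295.71 = 676.13.

676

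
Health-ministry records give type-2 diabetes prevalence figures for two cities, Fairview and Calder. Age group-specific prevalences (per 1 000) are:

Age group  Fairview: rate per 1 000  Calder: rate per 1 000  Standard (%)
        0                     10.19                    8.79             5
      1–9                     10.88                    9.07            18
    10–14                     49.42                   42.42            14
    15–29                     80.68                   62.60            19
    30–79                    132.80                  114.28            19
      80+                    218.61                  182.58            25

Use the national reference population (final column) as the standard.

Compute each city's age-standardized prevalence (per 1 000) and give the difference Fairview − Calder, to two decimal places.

17.34

Standard weights: 0.05, 0.18, 0.14, 0.19, 0.19, 0.25.
Fairview: 0.0500×10.19 + 0.1800×10.88 + 0.1400×49.42 + 0.1900×80.68 + 0.1900×132.80 + 0.2500×218.61 = 104.6004 per 1 000.
Calder: 0.0500×8.79 + 0.1800×9.07 + 0.1400×42.42 + 0.1900×62.60 + 0.1900×114.28 + 0.2500×182.58 = 87.2631 per 1 000.
Difference = 104.6004 − 87.2631 = 17.3373.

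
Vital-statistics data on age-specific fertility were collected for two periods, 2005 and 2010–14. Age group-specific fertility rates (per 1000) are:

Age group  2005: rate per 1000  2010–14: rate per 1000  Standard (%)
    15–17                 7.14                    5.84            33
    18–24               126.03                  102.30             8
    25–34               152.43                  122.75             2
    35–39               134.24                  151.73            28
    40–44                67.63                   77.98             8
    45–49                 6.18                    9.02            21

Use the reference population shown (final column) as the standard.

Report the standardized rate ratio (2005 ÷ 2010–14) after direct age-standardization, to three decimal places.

Standard weights: 0.33, 0.08, 0.02, 0.28, 0.08, 0.21.
2005: 0.3300×7.14 + 0.0800×126.03 + 0.0200×152.43 + 0.2800×134.24 + 0.0800×67.63 + 0.2100×6.18 = 59.7826 per 1000.
2010–14: 0.3300×5.84 + 0.0800×102.30 + 0.0200×122.75 + 0.2800×151.73 + 0.0800×77.98 + 0.2100×9.02 = 63.1832 per 1000.
Ratio = 59.7826 ÷ 63.1832 = 0.94618.

0.946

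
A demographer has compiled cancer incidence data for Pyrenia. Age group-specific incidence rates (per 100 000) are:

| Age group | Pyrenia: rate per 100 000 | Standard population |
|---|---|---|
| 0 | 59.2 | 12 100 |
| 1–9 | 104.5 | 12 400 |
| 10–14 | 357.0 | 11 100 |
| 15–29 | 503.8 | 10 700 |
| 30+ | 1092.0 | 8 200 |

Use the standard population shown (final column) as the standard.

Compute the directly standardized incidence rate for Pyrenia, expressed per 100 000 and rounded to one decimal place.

Standard total = 54 500; weights = 0.2220, 0.2275, 0.2037, 0.1963, 0.1505.
Standardized rate: 0.2220×59.2 + 0.2275×104.5 + 0.2037×357.0 + 0.1963×503.8 + 0.1505×1092.0 = 372.8418 per 100 000.

372.8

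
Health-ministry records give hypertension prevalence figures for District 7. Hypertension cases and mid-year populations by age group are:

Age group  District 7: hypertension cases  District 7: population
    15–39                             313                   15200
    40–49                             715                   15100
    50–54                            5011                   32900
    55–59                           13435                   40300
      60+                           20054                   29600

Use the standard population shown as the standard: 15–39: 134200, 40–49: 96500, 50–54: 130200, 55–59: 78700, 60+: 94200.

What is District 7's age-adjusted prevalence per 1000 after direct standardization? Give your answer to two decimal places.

219.60

Age-specific rates per 1000 for District 7: 20.592, 47.351, 152.310, 333.375, 677.500.
Standard total = 533800; weights = 0.2514, 0.1808, 0.2439, 0.1474, 0.1765.
Standardized rate: 0.2514×20.592 + 0.1808×47.351 + 0.2439×152.310 + 0.1474×333.375 + 0.1765×677.500 = 219.5966 per 1000.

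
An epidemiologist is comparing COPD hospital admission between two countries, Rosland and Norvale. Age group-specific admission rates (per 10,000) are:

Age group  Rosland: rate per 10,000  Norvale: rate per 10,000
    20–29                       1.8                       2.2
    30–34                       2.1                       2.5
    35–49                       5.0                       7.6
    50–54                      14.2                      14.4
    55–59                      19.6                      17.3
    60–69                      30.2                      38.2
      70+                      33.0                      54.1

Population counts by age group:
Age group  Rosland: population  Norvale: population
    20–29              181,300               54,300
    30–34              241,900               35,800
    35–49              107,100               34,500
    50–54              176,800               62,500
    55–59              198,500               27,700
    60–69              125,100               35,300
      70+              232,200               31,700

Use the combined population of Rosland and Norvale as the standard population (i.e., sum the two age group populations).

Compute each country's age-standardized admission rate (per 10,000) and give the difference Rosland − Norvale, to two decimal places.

-4.50

Combined standard total = 1,544,700; weights = 0.1525, 0.1798, 0.0917, 0.1549, 0.1464, 0.1038, 0.1708.
Rosland: 0.1525×1.8 + 0.1798×2.1 + 0.0917×5.0 + 0.1549×14.2 + 0.1464×19.6 + 0.1038×30.2 + 0.1708×33.0 = 14.9541 per 10,000.
Norvale: 0.1525×2.2 + 0.1798×2.5 + 0.0917×7.6 + 0.1549×14.4 + 0.1464×17.3 + 0.1038×38.2 + 0.1708×54.1 = 19.4550 per 10,000.
Difference = 14.9541 − 19.4550 = -4.5009.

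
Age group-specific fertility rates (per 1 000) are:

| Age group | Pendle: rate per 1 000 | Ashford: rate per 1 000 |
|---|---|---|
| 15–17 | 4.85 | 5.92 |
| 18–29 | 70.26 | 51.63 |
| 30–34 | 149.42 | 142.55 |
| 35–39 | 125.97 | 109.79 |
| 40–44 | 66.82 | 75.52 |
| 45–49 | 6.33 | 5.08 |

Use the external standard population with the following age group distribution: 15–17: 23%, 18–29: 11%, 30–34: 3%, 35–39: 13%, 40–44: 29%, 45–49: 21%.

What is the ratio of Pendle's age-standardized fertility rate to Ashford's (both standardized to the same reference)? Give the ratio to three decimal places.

1.038

Standard weights: 0.23, 0.11, 0.03, 0.13, 0.29, 0.21.
Pendle: 0.2300×4.85 + 0.1100×70.26 + 0.0300×149.42 + 0.1300×125.97 + 0.2900×66.82 + 0.2100×6.33 = 50.4099 per 1 000.
Ashford: 0.2300×5.92 + 0.1100×51.63 + 0.0300×142.55 + 0.1300×109.79 + 0.2900×75.52 + 0.2100×5.08 = 48.5577 per 1 000.
Ratio = 50.4099 ÷ 48.5577 = 1.03814.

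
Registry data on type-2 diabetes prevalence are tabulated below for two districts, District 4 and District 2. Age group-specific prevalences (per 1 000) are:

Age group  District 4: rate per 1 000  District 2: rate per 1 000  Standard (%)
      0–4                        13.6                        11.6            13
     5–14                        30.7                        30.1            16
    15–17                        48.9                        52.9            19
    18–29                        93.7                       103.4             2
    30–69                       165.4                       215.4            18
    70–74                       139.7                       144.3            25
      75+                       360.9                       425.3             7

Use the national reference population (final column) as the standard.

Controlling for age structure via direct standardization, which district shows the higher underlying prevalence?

Standard weights: 0.13, 0.16, 0.19, 0.02, 0.18, 0.25, 0.07.
District 4: 0.1300×13.6 + 0.1600×30.7 + 0.1900×48.9 + 0.0200×93.7 + 0.1800×165.4 + 0.2500×139.7 + 0.0700×360.9 = 107.8050 per 1 000.
District 2: 0.1300×11.6 + 0.1600×30.1 + 0.1900×52.9 + 0.0200×103.4 + 0.1800×215.4 + 0.2500×144.3 + 0.0700×425.3 = 123.0610 per 1 000.

District 2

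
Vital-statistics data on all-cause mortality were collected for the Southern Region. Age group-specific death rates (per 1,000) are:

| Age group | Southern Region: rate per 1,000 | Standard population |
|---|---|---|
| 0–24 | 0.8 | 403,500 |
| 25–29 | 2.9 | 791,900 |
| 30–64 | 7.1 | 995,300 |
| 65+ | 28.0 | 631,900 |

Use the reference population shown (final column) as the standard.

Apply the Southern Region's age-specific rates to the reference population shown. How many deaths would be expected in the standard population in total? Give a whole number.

27379

Expected deaths = Σ (standard pop × age-specific rate ÷ 1,000)
= 403,500×0.8/1,000 + 791,900×2.9/1,000 + 995,300×7.1/1,000 + 631,900×28.0/1,000
= 322.80 + 2296.51 + 7066.63 + 17693.20 = 27379.14.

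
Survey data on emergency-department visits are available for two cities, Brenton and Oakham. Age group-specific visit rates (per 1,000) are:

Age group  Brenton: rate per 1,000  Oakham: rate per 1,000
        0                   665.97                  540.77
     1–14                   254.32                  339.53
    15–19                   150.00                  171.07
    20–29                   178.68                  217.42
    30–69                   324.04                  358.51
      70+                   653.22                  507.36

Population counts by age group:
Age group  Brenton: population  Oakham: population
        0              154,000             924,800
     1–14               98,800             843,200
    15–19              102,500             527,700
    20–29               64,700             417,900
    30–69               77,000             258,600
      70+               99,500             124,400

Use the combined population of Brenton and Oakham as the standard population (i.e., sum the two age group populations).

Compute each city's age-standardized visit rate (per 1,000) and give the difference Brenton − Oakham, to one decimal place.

11.9

Combined standard total = 3,693,100; weights = 0.2921, 0.2551, 0.1706, 0.1307, 0.0909, 0.0606.
Brenton: 0.2921×665.97 + 0.2551×254.32 + 0.1706×150.00 + 0.1307×178.68 + 0.0909×324.04 + 0.0606×653.22 = 377.4018 per 1,000.
Oakham: 0.2921×540.77 + 0.2551×339.53 + 0.1706×171.07 + 0.1307×217.42 + 0.0909×358.51 + 0.0606×507.36 = 365.5111 per 1,000.
Difference = 377.4018 − 365.5111 = 11.8907.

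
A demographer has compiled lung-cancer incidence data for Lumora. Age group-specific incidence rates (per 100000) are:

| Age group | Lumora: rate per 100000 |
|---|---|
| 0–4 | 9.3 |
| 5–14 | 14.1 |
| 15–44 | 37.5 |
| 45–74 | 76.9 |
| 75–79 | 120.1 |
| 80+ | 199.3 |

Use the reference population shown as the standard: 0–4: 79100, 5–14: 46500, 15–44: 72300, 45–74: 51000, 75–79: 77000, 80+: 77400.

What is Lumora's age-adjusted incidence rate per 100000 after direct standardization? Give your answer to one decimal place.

Standard total = 403300; weights = 0.1961, 0.1153, 0.1793, 0.1265, 0.1909, 0.1919.
Standardized rate: 0.1961×9.3 + 0.1153×14.1 + 0.1793×37.5 + 0.1265×76.9 + 0.1909×120.1 + 0.1919×199.3 = 81.0760 per 100000.

81.1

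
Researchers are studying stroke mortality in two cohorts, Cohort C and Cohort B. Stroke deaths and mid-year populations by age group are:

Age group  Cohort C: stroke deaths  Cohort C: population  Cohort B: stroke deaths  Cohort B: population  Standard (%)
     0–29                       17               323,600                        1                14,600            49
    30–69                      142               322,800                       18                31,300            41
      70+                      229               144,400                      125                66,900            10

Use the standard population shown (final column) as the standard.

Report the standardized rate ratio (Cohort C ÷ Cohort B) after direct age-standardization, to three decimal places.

0.799

Age-specific rates per 100,000 for Cohort C: 5.25, 43.99, 158.59.
For Cohort B: 6.85, 57.51, 186.85.
Standard weights: 0.49, 0.41, 0.10.
Cohort C: 0.4900×5.25 + 0.4100×43.99 + 0.1000×158.59 = 36.4688 per 100,000.
Cohort B: 0.4900×6.85 + 0.4100×57.51 + 0.1000×186.85 = 45.6190 per 100,000.
Ratio = 36.4688 ÷ 45.6190 = 0.79942.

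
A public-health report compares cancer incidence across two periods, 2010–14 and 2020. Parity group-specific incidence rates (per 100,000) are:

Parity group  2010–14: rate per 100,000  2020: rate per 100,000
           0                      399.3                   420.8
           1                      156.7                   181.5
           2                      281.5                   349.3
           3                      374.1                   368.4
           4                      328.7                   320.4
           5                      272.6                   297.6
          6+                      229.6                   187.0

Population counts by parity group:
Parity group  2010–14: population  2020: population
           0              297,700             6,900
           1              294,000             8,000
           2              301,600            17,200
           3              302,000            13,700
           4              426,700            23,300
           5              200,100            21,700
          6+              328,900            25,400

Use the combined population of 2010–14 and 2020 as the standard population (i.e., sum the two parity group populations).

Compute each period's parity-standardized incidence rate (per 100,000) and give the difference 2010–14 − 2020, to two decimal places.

Combined standard total = 2,267,200; weights = 0.1344, 0.1332, 0.1406, 0.1392, 0.1985, 0.0978, 0.1563.
2010–14: 0.1344×399.3 + 0.1332×156.7 + 0.1406×281.5 + 0.1392×374.1 + 0.1985×328.7 + 0.0978×272.6 + 0.1563×229.6 = 293.9841 per 100,000.
2020: 0.1344×420.8 + 0.1332×181.5 + 0.1406×349.3 + 0.1392×368.4 + 0.1985×320.4 + 0.0978×297.6 + 0.1563×187.0 = 303.0572 per 100,000.
Difference = 293.9841 − 303.0572 = -9.0731.

-9.07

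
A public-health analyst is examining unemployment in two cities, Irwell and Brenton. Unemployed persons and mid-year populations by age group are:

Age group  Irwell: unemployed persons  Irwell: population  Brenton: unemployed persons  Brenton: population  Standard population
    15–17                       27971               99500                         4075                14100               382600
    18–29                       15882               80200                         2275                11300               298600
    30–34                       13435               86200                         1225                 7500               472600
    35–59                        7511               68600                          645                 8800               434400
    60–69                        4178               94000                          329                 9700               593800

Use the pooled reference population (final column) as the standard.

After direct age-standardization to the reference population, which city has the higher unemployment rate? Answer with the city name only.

Age-specific rates per 1000 for Irwell: 281.116, 198.030, 155.858, 109.490, 44.447.
For Brenton: 289.007, 201.327, 163.333, 73.295, 33.918.
Standard total = 2182000; weights = 0.1753, 0.1368, 0.2166, 0.1991, 0.2721.
Irwell: 0.1753×281.116 + 0.1368×198.030 + 0.2166×155.858 + 0.1991×109.490 + 0.2721×44.447 = 144.0422 per 1000.
Brenton: 0.1753×289.007 + 0.1368×201.327 + 0.2166×163.333 + 0.1991×73.295 + 0.2721×33.918 = 137.4251 per 1000.
The crude rates (160.97 vs 166.32) would put Brenton higher, but that reflects its age composition; once standardized to a common age structure, Irwell has the higher underlying rate.

Irwell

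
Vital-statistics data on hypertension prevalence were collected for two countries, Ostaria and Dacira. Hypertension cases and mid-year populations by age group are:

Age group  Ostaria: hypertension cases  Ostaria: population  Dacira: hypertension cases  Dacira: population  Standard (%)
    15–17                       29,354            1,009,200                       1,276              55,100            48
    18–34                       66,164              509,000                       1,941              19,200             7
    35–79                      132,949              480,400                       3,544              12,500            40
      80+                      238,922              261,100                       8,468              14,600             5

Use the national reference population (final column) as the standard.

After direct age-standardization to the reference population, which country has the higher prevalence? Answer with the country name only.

Ostaria

Age-specific rates per 1,000 for Ostaria: 29.086, 129.988, 276.746, 915.059.
For Dacira: 23.158, 101.094, 283.520, 580.000.
Standard weights: 0.48, 0.07, 0.40, 0.05.
Ostaria: 0.4800×29.086 + 0.0700×129.988 + 0.4000×276.746 + 0.0500×915.059 = 179.5122 per 1,000.
Dacira: 0.4800×23.158 + 0.0700×101.094 + 0.4000×283.520 + 0.0500×580.000 = 160.6004 per 1,000.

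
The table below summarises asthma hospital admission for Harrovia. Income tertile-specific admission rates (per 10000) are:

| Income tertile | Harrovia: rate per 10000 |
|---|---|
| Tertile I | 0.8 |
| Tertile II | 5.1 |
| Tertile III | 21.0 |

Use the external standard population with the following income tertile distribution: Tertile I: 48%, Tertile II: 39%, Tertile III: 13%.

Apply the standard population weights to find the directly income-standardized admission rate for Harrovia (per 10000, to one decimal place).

5.1

Standard weights: 0.48, 0.39, 0.13.
Standardized rate: 0.4800×0.8 + 0.3900×5.1 + 0.1300×21.0 = 5.1030 per 10000.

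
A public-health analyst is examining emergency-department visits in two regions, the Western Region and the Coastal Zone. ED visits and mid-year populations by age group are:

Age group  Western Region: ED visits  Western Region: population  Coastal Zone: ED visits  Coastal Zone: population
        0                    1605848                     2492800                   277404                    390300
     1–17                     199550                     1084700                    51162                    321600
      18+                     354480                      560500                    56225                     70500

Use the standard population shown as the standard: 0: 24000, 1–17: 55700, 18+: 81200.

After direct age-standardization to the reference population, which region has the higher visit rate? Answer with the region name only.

Age-specific rates per 1000 for the Western Region: 644.194, 183.968, 632.435.
For the Coastal Zone: 710.746, 159.086, 797.518.
Standard total = 160900; weights = 0.1492, 0.3462, 0.5047.
The Western Region: 0.1492×644.194 + 0.3462×183.968 + 0.5047×632.435 = 478.9399 per 1000.
The Coastal Zone: 0.1492×710.746 + 0.3462×159.086 + 0.5047×797.518 = 563.5638 per 1000.
The crude rates (521.96 vs 491.81) would put the Western Region higher, but that reflects its age composition; once standardized to a common age structure, the Coastal Zone has the higher underlying rate.

Coastal Zone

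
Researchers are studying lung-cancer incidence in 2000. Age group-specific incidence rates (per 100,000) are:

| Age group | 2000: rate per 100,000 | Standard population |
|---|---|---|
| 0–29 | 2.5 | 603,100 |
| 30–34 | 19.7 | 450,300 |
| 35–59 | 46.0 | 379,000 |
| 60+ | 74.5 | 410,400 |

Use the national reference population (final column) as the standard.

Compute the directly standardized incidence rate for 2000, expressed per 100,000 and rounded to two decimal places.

31.68

Standard total = 1,842,800; weights = 0.3273, 0.2444, 0.2057, 0.2227.
Standardized rate: 0.3273×2.5 + 0.2444×19.7 + 0.2057×46.0 + 0.2227×74.5 = 31.6841 per 100,000.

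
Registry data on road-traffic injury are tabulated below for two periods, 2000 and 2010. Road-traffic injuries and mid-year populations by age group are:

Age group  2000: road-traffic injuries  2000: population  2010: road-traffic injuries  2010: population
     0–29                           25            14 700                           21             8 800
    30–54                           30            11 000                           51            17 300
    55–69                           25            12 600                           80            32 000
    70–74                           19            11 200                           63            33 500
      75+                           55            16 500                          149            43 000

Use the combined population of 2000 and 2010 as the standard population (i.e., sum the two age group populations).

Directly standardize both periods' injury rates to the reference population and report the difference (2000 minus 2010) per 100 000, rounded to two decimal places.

-30.63

Age-specific rates per 100 000 for 2000: 170.07, 272.73, 198.41, 169.64, 333.33.
For 2010: 238.64, 294.80, 250.00, 188.06, 346.51.
Combined standard total = 200 600; weights = 0.1171, 0.1411, 0.2223, 0.2228, 0.2966.
2000: 0.1171×170.07 + 0.1411×272.73 + 0.2223×198.41 + 0.2228×169.64 + 0.2966×333.33 = 239.1842 per 100 000.
2010: 0.1171×238.64 + 0.1411×294.80 + 0.2223×250.00 + 0.2228×188.06 + 0.2966×346.51 = 269.8128 per 100 000.
Difference = 239.1842 − 269.8128 = -30.6285.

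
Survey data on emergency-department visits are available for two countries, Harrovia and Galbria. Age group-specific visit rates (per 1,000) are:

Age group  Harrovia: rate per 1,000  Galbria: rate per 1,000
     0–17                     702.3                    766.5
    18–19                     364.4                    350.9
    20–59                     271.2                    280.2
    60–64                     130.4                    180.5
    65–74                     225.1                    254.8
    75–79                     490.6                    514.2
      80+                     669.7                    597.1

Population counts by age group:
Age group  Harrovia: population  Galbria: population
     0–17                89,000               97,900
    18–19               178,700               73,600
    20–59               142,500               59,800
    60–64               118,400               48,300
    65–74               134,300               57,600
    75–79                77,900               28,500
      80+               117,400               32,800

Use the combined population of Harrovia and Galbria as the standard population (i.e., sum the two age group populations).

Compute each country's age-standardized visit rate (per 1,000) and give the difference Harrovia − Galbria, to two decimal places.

Combined standard total = 1,256,700; weights = 0.1487, 0.2008, 0.1610, 0.1326, 0.1527, 0.0847, 0.1195.
Harrovia: 0.1487×702.3 + 0.2008×364.4 + 0.1610×271.2 + 0.1326×130.4 + 0.1527×225.1 + 0.0847×490.6 + 0.1195×669.7 = 394.5133 per 1,000.
Galbria: 0.1487×766.5 + 0.2008×350.9 + 0.1610×280.2 + 0.1326×180.5 + 0.1527×254.8 + 0.0847×514.2 + 0.1195×597.1 = 407.3018 per 1,000.
Difference = 394.5133 − 407.3018 = -12.7885.

-12.79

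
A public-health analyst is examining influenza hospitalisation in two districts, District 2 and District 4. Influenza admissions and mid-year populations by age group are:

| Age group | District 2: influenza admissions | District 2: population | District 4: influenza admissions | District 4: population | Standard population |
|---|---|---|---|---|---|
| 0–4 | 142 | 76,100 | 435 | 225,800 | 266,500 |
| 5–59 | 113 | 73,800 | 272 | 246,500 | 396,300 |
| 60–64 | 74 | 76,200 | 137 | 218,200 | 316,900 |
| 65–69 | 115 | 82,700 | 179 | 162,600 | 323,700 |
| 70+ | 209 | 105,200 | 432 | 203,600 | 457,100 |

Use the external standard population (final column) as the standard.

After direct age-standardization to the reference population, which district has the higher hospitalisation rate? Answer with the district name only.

Age-specific rates per 100,000 for District 2: 186.60, 153.12, 97.11, 139.06, 198.67.
For District 4: 192.65, 110.34, 62.79, 110.09, 212.18.
Standard total = 1,760,500; weights = 0.1514, 0.2251, 0.1800, 0.1839, 0.2596.
District 2: 0.1514×186.60 + 0.2251×153.12 + 0.1800×97.11 + 0.1839×139.06 + 0.2596×198.67 = 157.3459 per 100,000.
District 4: 0.1514×192.65 + 0.2251×110.34 + 0.1800×62.79 + 0.1839×110.09 + 0.2596×212.18 = 140.6363 per 100,000.

District 2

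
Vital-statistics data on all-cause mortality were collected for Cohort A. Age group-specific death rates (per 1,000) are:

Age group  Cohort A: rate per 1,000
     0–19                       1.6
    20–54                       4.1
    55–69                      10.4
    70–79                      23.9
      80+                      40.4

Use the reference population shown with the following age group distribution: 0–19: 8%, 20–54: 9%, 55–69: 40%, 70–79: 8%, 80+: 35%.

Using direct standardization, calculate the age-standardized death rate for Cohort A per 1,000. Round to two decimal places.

20.71

Standard weights: 0.08, 0.09, 0.40, 0.08, 0.35.
Standardized rate: 0.0800×1.6 + 0.0900×4.1 + 0.4000×10.4 + 0.0800×23.9 + 0.3500×40.4 = 20.7090 per 1,000.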